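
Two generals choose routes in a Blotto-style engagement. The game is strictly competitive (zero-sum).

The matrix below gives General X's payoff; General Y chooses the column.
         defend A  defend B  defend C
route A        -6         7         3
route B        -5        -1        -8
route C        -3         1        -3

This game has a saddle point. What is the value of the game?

Row minima: -6, -8, -3 → General X's maximin is -3.
Column maxima: -3, 7, 3 → General Y's minimax is -3.
They coincide at (route C, defend A), so the value is -3.

-3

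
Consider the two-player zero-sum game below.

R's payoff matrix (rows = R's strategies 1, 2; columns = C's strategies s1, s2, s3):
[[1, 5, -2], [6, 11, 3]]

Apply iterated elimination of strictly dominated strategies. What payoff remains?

3

Column s2 is strictly dominated by s1 for C (1<5, 6<11); eliminate s2.
Row 1 is strictly dominated by row 2 (6>1, 3>-2); eliminate 1.
Column s1 is strictly dominated by s3 for C (3<6); eliminate s1.
Only (2, s3) remains, with payoff 3.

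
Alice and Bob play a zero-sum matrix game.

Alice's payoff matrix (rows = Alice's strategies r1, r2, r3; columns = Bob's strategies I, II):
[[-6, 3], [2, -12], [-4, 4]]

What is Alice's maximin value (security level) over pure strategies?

-4

The worst-case payoff for each row is r1: -6, r2: -12, r3: -4.
The best of these is -4.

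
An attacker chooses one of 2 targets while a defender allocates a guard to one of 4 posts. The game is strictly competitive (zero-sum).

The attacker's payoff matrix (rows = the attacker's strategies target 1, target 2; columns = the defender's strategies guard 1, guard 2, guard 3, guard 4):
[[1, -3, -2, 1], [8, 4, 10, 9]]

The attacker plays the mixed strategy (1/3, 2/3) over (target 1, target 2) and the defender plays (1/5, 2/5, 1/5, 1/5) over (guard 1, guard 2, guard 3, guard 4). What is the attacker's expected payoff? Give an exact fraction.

64/15

Against (1/5, 2/5, 1/5, 1/5), each row's expected payoff is target 1: -6/5; target 2: 7.
Taking the (1/3, 2/3)-weighted average: (1/3)·(-6/5) + (2/3)·(7) = 64/15.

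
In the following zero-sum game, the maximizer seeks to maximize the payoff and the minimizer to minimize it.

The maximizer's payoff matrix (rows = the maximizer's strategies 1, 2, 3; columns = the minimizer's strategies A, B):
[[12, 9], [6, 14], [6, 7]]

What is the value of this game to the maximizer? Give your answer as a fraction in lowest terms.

114/11

Row 3 is strictly dominated by row 1, so the maximizer never plays it.
The remaining 2×2 game on (1, 2) × (A, B) has no saddle point. Let the maximizer play 1 with probability p; indifference gives 12p + 6(1−p) = 9p + 14(1−p), so p = 8/11.
Similarly the minimizer's optimal q on A is 5/11, and the value is 12·(5/11) + (9)·(6/11) = 114/11.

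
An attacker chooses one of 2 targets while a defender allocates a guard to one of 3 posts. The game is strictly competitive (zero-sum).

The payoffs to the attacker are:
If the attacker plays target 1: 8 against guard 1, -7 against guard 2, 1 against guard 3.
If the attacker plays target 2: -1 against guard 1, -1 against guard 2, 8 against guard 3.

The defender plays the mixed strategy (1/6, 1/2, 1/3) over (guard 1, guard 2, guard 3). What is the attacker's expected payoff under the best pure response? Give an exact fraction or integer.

2

target 1: (8)·(1/6) + (-7)·(1/2) + (1)·(1/3) = -11/6.
target 2: (-1)·(1/6) + (-1)·(1/2) + (8)·(1/3) = 2.
The best pure response is target 2 with expected payoff 2.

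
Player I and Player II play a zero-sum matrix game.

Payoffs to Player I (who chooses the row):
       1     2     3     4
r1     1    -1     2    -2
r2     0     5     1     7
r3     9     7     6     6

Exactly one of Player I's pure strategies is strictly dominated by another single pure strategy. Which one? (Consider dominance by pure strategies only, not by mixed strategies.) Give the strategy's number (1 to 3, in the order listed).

1

Compare r1 with r3: 9 > 1, 7 > -1, 6 > 2, 6 > -2.
So r3 strictly dominates r1 for Player I; r1 is strictly dominated.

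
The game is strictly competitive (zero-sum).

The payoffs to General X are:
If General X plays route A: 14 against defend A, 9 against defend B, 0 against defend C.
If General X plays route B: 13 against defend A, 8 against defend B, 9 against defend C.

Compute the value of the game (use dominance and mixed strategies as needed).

81/10

Column defend A is strictly dominated by defend B for General Y (it gives General X more in every row).
The remaining 2×2 game on (route A, route B) × (defend B, defend C) has no saddle point. Let General X play route A with probability p; indifference gives 9p + 8(1−p) = 9(1−p), so p = 1/10.
Similarly General Y's optimal q on defend B is 9/10, and the value is 9·(9/10) + (0)·(1/10) = 81/10.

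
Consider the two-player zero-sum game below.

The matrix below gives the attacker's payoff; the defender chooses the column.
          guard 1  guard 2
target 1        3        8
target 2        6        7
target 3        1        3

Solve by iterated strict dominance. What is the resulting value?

6

Row target 3 is strictly dominated by row target 1 (3>1, 8>3); eliminate target 3.
Column guard 2 is strictly dominated by guard 1 for the defender (3<8, 6<7); eliminate guard 2.
Row target 1 is strictly dominated by row target 2 (6>3); eliminate target 1.
Only (target 2, guard 1) remains, with payoff 6.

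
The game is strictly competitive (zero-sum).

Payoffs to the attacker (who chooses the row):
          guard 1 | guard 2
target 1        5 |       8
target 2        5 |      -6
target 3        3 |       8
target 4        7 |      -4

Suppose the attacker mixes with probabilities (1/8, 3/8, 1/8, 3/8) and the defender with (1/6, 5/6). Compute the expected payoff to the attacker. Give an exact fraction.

-13/24

Against (1/6, 5/6), each row's expected payoff is target 1: 15/2; target 2: -25/6; target 3: 43/6; target 4: -13/6.
Taking the (1/8, 3/8, 1/8, 3/8)-weighted average: (1/8)·(15/2) + (3/8)·(-25/6) + (1/8)·(43/6) + (3/8)·(-13/6) = -13/24.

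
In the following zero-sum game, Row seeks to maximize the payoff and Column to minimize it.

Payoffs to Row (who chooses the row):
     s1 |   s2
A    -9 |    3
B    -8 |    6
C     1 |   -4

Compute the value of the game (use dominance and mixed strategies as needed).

Row A is strictly dominated by row B, so Row never plays it.
The remaining 2×2 game on (B, C) × (s1, s2) has no saddle point. Let Row play B with probability p; indifference gives −8p + (1−p) = 6p − 4(1−p), so p = 5/19.
Similarly Column's optimal q on s1 is 10/19, and the value is -8·(10/19) + (6)·(9/19) = -26/19.

-26/19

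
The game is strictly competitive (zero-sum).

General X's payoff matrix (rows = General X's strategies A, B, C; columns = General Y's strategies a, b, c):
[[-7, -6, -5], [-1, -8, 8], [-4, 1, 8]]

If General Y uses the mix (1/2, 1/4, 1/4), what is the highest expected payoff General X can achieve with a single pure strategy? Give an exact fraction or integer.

A: (-7)·(1/2) + (-6)·(1/4) + (-5)·(1/4) = -25/4.
B: (-1)·(1/2) + (-8)·(1/4) + (8)·(1/4) = -1/2.
C: (-4)·(1/2) + (1)·(1/4) + (8)·(1/4) = 1/4.
The best pure response is C with expected payoff 1/4.

1/4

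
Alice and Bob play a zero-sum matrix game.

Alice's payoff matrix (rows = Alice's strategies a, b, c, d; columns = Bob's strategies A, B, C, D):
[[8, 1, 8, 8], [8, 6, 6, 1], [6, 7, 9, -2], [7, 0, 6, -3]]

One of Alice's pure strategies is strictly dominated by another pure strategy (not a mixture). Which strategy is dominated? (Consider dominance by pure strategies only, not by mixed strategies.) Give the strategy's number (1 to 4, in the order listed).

Compare d with a: 8 > 7, 1 > 0, 8 > 6, 8 > -3.
So a strictly dominates d for Alice; d is strictly dominated.

4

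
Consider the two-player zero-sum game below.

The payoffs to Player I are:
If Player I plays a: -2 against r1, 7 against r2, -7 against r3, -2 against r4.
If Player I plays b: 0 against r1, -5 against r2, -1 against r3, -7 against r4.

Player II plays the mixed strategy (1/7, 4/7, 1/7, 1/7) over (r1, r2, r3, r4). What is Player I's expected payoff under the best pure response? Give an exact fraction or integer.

17/7

a: (-2)·(1/7) + (7)·(4/7) + (-7)·(1/7) + (-2)·(1/7) = 17/7.
b: (0)·(1/7) + (-5)·(4/7) + (-1)·(1/7) + (-7)·(1/7) = -4.
The best pure response is a with expected payoff 17/7.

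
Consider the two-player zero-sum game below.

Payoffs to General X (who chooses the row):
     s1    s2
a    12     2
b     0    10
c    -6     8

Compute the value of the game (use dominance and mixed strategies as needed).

Row c is strictly dominated by row b, so General X never plays it.
The remaining 2×2 game on (a, b) × (s1, s2) has no saddle point. Let General X play a with probability p; indifference gives 12p = 2p + 10(1−p), so p = 1/2.
Similarly General Y's optimal q on s1 is 2/5, and the value is 12·(2/5) + (2)·(3/5) = 6.

6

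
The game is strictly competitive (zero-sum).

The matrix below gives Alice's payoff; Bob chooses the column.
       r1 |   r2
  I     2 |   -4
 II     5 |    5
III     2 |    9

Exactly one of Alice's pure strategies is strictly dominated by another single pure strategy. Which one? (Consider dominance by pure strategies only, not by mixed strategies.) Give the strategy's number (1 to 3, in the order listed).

Compare I with II: 5 > 2, 5 > -4.
So II strictly dominates I for Alice; I is strictly dominated.

1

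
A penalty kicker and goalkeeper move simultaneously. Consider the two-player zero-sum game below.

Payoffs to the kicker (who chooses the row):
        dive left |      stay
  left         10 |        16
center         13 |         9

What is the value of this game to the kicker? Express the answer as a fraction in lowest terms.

59/5

Row minima are 10 and 9, so the kicker's maximin is 10; column maxima are 13 and 16, so the goalkeeper's minimax is 13. These differ, so the equilibrium is in mixed strategies.
Let the kicker play left with probability p. The goalkeeper is indifferent when 10p + 13(1−p) = 16p + 9(1−p), giving p = 2/5.
Let the goalkeeper play dive left with probability q. The kicker is indifferent when 10q + 16(1−q) = 13q + 9(1−q), giving q = 7/10.
The value is 10·(7/10) + (16)·(3/10) = 59/5.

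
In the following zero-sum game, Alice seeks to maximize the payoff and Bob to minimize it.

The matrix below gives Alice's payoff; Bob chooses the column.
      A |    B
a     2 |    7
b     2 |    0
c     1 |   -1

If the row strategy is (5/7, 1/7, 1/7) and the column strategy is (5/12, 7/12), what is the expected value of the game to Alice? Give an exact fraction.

Against (5/12, 7/12), each row's expected payoff is a: 59/12; b: 5/6; c: -1/6.
Taking the (5/7, 1/7, 1/7)-weighted average: (5/7)·(59/12) + (1/7)·(5/6) + (1/7)·(-1/6) = 101/28.

101/28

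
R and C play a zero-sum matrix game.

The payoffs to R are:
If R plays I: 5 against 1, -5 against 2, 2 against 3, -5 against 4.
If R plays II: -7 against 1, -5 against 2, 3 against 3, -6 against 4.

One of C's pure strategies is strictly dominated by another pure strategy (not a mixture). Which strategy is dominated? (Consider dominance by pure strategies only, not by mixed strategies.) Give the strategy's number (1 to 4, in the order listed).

C prefers columns that give R less. Compare 3 with 2: -5 < 2, -5 < 3.
So 2 strictly dominates 3 for C; 3 is strictly dominated.

3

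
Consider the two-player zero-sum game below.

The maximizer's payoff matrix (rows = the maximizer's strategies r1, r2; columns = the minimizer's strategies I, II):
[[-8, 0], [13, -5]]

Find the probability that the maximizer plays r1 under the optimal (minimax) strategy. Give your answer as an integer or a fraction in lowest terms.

Row minima are -8 and -5, so the maximizer's maximin is -5; column maxima are 13 and 0, so the minimizer's minimax is 0. These differ, so the equilibrium is in mixed strategies.
Let the maximizer play r1 with probability p. The minimizer is indifferent when −8p + 13(1−p) = −5(1−p), giving p = 9/13.

9/13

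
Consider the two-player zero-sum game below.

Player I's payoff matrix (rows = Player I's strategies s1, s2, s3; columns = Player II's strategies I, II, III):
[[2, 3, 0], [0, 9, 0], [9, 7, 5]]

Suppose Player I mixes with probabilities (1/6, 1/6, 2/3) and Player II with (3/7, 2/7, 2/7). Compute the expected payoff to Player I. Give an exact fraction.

39/7

Against (3/7, 2/7, 2/7), each row's expected payoff is s1: 12/7; s2: 18/7; s3: 51/7.
Taking the (1/6, 1/6, 2/3)-weighted average: (1/6)·(12/7) + (1/6)·(18/7) + (2/3)·(51/7) = 39/7.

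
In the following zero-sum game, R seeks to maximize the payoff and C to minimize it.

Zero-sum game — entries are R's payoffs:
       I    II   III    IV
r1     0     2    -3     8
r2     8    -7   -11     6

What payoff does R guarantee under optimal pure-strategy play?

Row minima: -3, -11 → R's maximin is -3.
Column maxima: 8, 2, -3, 8 → C's minimax is -3.
They coincide at (r1, III), so the value is -3.

-3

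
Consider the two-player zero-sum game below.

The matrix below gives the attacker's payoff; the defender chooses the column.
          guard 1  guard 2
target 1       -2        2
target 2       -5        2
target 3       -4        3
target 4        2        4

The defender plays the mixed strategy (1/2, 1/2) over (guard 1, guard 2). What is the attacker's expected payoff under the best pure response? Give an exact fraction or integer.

target 1: (-2)·(1/2) + (2)·(1/2) = 0.
target 2: (-5)·(1/2) + (2)·(1/2) = -3/2.
target 3: (-4)·(1/2) + (3)·(1/2) = -1/2.
target 4: (2)·(1/2) + (4)·(1/2) = 3.
The best pure response is target 4 with expected payoff 3.

3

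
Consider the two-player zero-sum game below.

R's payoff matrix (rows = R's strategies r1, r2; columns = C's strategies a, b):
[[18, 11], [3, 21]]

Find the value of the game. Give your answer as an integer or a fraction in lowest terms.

Row minima are 11 and 3, so R's maximin is 11; column maxima are 18 and 21, so C's minimax is 18. These differ, so the equilibrium is in mixed strategies.
Let R play r1 with probability p. C is indifferent when 18p + 3(1−p) = 11p + 21(1−p), giving p = 18/25.
Let C play a with probability q. R is indifferent when 18q + 11(1−q) = 3q + 21(1−q), giving q = 2/5.
The value is 18·(2/5) + (11)·(3/5) = 69/5.

69/5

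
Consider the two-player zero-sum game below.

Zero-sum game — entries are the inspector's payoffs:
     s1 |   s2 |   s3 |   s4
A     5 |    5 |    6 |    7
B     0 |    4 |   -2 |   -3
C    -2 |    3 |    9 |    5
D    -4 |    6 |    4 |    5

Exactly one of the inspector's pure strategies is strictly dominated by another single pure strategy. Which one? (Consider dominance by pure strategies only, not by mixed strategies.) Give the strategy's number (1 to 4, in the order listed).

Compare B with A: 5 > 0, 5 > 4, 6 > -2, 7 > -3.
So A strictly dominates B for the inspector; B is strictly dominated.

2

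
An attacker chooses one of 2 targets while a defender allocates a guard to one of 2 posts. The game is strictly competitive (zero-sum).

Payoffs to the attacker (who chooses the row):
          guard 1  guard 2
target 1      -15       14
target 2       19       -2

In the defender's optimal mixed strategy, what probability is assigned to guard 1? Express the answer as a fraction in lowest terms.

8/25

Row minima are -15 and -2, so the attacker's maximin is -2; column maxima are 19 and 14, so the defender's minimax is 14. These differ, so the equilibrium is in mixed strategies.
Let the defender play guard 1 with probability q. The attacker is indifferent when −15q + 14(1−q) = 19q − 2(1−q), giving q = 8/25.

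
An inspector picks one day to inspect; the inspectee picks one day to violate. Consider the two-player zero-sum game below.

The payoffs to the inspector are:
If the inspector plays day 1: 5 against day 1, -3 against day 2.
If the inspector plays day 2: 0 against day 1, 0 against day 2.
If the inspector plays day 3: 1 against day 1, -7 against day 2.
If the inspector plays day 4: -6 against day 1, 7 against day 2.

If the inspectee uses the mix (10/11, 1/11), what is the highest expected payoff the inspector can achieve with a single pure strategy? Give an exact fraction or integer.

day 1: (5)·(10/11) + (-3)·(1/11) = 47/11.
day 2: (0)·(10/11) + (0)·(1/11) = 0.
day 3: (1)·(10/11) + (-7)·(1/11) = 3/11.
day 4: (-6)·(10/11) + (7)·(1/11) = -53/11.
The best pure response is day 1 with expected payoff 47/11.

47/11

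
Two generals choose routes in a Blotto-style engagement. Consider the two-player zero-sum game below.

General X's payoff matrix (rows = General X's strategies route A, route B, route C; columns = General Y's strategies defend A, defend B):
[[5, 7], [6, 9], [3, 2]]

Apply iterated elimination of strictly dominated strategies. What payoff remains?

6

Row route A is strictly dominated by row route B (6>5, 9>7); eliminate route A.
Row route C is strictly dominated by row route B (6>3, 9>2); eliminate route C.
Column defend B is strictly dominated by defend A for General Y (6<9); eliminate defend B.
Only (route B, defend A) remains, with payoff 6.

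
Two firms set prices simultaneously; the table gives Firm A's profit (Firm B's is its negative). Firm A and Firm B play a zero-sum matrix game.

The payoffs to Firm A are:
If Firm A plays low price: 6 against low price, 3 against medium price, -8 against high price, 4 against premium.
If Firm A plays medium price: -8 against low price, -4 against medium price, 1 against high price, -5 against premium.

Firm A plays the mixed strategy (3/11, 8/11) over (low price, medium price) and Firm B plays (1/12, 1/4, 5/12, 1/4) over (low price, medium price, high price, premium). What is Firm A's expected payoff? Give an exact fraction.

Against (1/12, 1/4, 5/12, 1/4), each row's expected payoff is low price: -13/12; medium price: -5/2.
Taking the (3/11, 8/11)-weighted average: (3/11)·(-13/12) + (8/11)·(-5/2) = -93/44.

-93/44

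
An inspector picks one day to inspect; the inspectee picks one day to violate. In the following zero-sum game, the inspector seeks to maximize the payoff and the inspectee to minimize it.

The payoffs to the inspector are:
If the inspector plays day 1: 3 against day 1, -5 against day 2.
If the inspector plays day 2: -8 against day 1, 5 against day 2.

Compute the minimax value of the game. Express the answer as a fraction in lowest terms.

-25/21

Row minima are -5 and -8, so the inspector's maximin is -5; column maxima are 3 and 5, so the inspectee's minimax is 3. These differ, so the equilibrium is in mixed strategies.
Let the inspector play day 1 with probability p. The inspectee is indifferent when 3p − 8(1−p) = −5p + 5(1−p), giving p = 13/21.
Let the inspectee play day 1 with probability q. The inspector is indifferent when 3q − 5(1−q) = −8q + 5(1−q), giving q = 10/21.
The value is 3·(10/21) + (-5)·(11/21) = -25/21.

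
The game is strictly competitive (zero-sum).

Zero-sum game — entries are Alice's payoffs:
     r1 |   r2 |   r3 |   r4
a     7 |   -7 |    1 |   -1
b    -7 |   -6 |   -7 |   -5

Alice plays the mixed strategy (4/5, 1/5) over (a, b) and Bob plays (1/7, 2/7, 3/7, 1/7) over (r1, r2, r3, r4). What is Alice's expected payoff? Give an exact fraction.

Against (1/7, 2/7, 3/7, 1/7), each row's expected payoff is a: -5/7; b: -45/7.
Taking the (4/5, 1/5)-weighted average: (4/5)·(-5/7) + (1/5)·(-45/7) = -13/7.

-13/7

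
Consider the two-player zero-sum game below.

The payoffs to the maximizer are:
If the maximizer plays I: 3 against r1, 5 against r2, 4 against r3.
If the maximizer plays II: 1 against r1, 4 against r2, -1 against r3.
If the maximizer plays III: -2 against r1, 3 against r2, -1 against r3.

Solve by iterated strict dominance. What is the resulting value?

Column r2 is strictly dominated by r1 for the minimizer (3<5, 1<4, -2<3); eliminate r2.
Row II is strictly dominated by row I (3>1, 4>-1); eliminate II.
Column r3 is strictly dominated by r1 for the minimizer (3<4, -2<-1); eliminate r3.
Row III is strictly dominated by row I (3>-2); eliminate III.
Only (I, r1) remains, with payoff 3.

3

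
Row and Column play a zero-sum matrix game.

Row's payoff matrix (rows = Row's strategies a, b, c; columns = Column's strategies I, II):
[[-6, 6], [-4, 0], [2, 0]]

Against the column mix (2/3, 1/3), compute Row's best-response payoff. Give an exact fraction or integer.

4/3

a: (-6)·(2/3) + (6)·(1/3) = -2.
b: (-4)·(2/3) + (0)·(1/3) = -8/3.
c: (2)·(2/3) + (0)·(1/3) = 4/3.
The best pure response is c with expected payoff 4/3.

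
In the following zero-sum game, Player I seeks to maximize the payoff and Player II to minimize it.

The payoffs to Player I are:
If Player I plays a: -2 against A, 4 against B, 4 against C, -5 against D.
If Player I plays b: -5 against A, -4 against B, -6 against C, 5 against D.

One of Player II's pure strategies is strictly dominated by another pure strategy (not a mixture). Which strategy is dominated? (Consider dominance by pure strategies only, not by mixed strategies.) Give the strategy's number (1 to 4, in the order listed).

2

Player II prefers columns that give Player I less. Compare B with A: -2 < 4, -5 < -4.
So A strictly dominates B for Player II; B is strictly dominated.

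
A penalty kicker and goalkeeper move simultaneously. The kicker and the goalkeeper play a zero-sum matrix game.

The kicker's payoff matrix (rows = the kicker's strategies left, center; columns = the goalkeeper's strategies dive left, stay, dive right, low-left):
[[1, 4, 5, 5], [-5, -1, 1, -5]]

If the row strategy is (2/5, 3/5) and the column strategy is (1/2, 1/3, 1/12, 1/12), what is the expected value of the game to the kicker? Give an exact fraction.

-5/6

Against (1/2, 1/3, 1/12, 1/12), each row's expected payoff is left: 8/3; center: -19/6.
Taking the (2/5, 3/5)-weighted average: (2/5)·(8/3) + (3/5)·(-19/6) = -5/6.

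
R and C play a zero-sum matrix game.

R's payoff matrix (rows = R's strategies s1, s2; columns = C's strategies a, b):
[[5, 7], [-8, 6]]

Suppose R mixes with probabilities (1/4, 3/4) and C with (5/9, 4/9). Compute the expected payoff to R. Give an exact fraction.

5/36

Against (5/9, 4/9), each row's expected payoff is s1: 53/9; s2: -16/9.
Taking the (1/4, 3/4)-weighted average: (1/4)·(53/9) + (3/4)·(-16/9) = 5/36.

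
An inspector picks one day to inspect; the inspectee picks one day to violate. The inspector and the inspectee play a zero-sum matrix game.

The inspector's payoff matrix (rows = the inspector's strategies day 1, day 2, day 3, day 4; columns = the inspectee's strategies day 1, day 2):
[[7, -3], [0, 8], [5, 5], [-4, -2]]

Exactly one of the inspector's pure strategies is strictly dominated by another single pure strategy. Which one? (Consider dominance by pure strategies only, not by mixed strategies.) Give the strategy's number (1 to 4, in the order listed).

4

Compare day 4 with day 2: 0 > -4, 8 > -2.
So day 2 strictly dominates day 4 for the inspector; day 4 is strictly dominated.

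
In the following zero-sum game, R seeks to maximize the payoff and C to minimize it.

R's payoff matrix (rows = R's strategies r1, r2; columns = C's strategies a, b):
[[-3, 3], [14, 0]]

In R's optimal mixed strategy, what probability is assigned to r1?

7/10

Row minima are -3 and 0, so R's maximin is 0; column maxima are 14 and 3, so C's minimax is 3. These differ, so the equilibrium is in mixed strategies.
Let R play r1 with probability p. C is indifferent when −3p + 14(1−p) = 3p, giving p = 7/10.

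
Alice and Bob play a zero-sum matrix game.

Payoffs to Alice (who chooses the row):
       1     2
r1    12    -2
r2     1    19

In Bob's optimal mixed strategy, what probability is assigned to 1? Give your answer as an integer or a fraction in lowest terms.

21/32

Row minima are -2 and 1, so Alice's maximin is 1; column maxima are 12 and 19, so Bob's minimax is 12. These differ, so the equilibrium is in mixed strategies.
Let Bob play 1 with probability q. Alice is indifferent when 12q − 2(1−q) = q + 19(1−q), giving q = 21/32.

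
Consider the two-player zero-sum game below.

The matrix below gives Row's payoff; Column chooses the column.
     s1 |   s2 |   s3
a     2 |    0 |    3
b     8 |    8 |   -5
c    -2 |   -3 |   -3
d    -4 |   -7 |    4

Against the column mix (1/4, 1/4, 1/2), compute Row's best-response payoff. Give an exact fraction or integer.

a: (2)·(1/4) + (0)·(1/4) + (3)·(1/2) = 2.
b: (8)·(1/4) + (8)·(1/4) + (-5)·(1/2) = 3/2.
c: (-2)·(1/4) + (-3)·(1/4) + (-3)·(1/2) = -11/4.
d: (-4)·(1/4) + (-7)·(1/4) + (4)·(1/2) = -3/4.
The best pure response is a with expected payoff 2.

2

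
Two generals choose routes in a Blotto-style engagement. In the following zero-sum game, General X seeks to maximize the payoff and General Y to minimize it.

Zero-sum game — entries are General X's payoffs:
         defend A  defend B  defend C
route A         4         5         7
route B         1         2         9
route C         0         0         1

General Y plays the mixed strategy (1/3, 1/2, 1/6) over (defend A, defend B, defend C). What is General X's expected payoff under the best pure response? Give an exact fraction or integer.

5

route A: (4)·(1/3) + (5)·(1/2) + (7)·(1/6) = 5.
route B: (1)·(1/3) + (2)·(1/2) + (9)·(1/6) = 17/6.
route C: (0)·(1/3) + (0)·(1/2) + (1)·(1/6) = 1/6.
The best pure response is route A with expected payoff 5.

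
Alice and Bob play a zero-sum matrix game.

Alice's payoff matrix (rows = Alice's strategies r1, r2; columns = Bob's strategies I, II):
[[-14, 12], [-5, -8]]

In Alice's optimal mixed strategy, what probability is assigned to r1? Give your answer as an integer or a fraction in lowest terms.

3/29

Row minima are -14 and -8, so Alice's maximin is -8; column maxima are -5 and 12, so Bob's minimax is -5. These differ, so the equilibrium is in mixed strategies.
Let Alice play r1 with probability p. Bob is indifferent when −14p − 5(1−p) = 12p − 8(1−p), giving p = 3/29.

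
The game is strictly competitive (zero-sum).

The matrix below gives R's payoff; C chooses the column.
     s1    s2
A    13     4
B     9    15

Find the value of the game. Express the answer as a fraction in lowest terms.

53/5

Row minima are 4 and 9, so R's maximin is 9; column maxima are 13 and 15, so C's minimax is 13. These differ, so the equilibrium is in mixed strategies.
Let R play A with probability p. C is indifferent when 13p + 9(1−p) = 4p + 15(1−p), giving p = 2/5.
Let C play s1 with probability q. R is indifferent when 13q + 4(1−q) = 9q + 15(1−q), giving q = 11/15.
The value is 13·(11/15) + (4)·(4/15) = 53/5.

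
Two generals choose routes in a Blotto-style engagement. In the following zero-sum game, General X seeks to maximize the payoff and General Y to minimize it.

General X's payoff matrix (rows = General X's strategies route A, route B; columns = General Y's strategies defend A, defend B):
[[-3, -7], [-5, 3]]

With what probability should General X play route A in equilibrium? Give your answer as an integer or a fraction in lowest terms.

2/3

Row minima are -7 and -5, so General X's maximin is -5; column maxima are -3 and 3, so General Y's minimax is -3. These differ, so the equilibrium is in mixed strategies.
Let General X play route A with probability p. General Y is indifferent when −3p − 5(1−p) = −7p + 3(1−p), giving p = 2/3.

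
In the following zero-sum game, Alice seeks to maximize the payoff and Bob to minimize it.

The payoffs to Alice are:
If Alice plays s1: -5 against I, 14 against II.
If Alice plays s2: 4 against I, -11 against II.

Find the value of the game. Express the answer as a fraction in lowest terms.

Row minima are -5 and -11, so Alice's maximin is -5; column maxima are 4 and 14, so Bob's minimax is 4. These differ, so the equilibrium is in mixed strategies.
Let Alice play s1 with probability p. Bob is indifferent when −5p + 4(1−p) = 14p − 11(1−p), giving p = 15/34.
Let Bob play I with probability q. Alice is indifferent when −5q + 14(1−q) = 4q − 11(1−q), giving q = 25/34.
The value is -5·(25/34) + (14)·(9/34) = 1/34.

1/34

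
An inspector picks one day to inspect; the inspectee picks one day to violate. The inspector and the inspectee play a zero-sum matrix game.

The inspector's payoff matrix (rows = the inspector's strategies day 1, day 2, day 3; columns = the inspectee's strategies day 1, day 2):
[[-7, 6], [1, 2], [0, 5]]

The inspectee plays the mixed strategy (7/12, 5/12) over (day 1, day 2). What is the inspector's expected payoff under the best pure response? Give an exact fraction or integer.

25/12

day 1: (-7)·(7/12) + (6)·(5/12) = -19/12.
day 2: (1)·(7/12) + (2)·(5/12) = 17/12.
day 3: (0)·(7/12) + (5)·(5/12) = 25/12.
The best pure response is day 3 with expected payoff 25/12.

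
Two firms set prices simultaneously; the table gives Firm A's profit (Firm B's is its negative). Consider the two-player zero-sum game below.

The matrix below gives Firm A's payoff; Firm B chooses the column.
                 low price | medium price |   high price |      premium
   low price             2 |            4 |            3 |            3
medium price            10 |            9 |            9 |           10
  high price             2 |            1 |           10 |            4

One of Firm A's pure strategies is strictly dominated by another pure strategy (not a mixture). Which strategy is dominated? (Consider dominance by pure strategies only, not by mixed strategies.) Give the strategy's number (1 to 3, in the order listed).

Compare low price with medium price: 10 > 2, 9 > 4, 9 > 3, 10 > 3.
So medium price strictly dominates low price for Firm A; low price is strictly dominated.

1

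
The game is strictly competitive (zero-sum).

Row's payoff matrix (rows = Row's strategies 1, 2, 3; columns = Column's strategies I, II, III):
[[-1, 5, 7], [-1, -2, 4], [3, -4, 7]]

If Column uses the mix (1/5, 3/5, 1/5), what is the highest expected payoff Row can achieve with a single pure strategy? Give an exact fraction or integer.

21/5

1: (-1)·(1/5) + (5)·(3/5) + (7)·(1/5) = 21/5.
2: (-1)·(1/5) + (-2)·(3/5) + (4)·(1/5) = -3/5.
3: (3)·(1/5) + (-4)·(3/5) + (7)·(1/5) = -2/5.
The best pure response is 1 with expected payoff 21/5.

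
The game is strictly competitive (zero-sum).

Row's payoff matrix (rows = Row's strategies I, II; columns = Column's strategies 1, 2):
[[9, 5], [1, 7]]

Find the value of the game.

Row minima are 5 and 1, so Row's maximin is 5; column maxima are 9 and 7, so Column's minimax is 7. These differ, so the equilibrium is in mixed strategies.
Let Row play I with probability p. Column is indifferent when 9p + (1−p) = 5p + 7(1−p), giving p = 3/5.
Let Column play 1 with probability q. Row is indifferent when 9q + 5(1−q) = q + 7(1−q), giving q = 1/5.
The value is 9·(1/5) + (5)·(4/5) = 29/5.

29/5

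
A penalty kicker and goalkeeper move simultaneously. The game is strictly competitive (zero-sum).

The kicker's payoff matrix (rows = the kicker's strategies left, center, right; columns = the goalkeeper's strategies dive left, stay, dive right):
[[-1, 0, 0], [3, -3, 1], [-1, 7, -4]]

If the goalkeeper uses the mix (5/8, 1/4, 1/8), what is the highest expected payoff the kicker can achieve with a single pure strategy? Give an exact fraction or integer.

left: (-1)·(5/8) + (0)·(1/4) + (0)·(1/8) = -5/8.
center: (3)·(5/8) + (-3)·(1/4) + (1)·(1/8) = 5/4.
right: (-1)·(5/8) + (7)·(1/4) + (-4)·(1/8) = 5/8.
The best pure response is center with expected payoff 5/4.

5/4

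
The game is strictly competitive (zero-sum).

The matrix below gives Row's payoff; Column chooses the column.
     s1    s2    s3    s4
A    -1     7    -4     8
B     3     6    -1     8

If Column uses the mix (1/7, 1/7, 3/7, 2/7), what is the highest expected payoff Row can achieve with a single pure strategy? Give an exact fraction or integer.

22/7

A: (-1)·(1/7) + (7)·(1/7) + (-4)·(3/7) + (8)·(2/7) = 10/7.
B: (3)·(1/7) + (6)·(1/7) + (-1)·(3/7) + (8)·(2/7) = 22/7.
The best pure response is B with expected payoff 22/7.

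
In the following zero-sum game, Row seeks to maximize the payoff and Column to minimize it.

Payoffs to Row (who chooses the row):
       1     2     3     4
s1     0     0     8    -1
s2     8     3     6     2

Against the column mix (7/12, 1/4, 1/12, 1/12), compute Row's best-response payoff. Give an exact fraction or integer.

73/12

s1: (0)·(7/12) + (0)·(1/4) + (8)·(1/12) + (-1)·(1/12) = 7/12.
s2: (8)·(7/12) + (3)·(1/4) + (6)·(1/12) + (2)·(1/12) = 73/12.
The best pure response is s2 with expected payoff 73/12.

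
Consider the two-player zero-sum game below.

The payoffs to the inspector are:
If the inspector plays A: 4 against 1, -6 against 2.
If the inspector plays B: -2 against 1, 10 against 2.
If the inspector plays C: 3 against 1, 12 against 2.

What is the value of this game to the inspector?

66/19

Row B is strictly dominated by row C, so the inspector never plays it.
The remaining 2×2 game on (A, C) × (1, 2) has no saddle point. Let the inspector play A with probability p; indifference gives 4p + 3(1−p) = −6p + 12(1−p), so p = 9/19.
Similarly the inspectee's optimal q on 1 is 18/19, and the value is 4·(18/19) + (-6)·(1/19) = 66/19.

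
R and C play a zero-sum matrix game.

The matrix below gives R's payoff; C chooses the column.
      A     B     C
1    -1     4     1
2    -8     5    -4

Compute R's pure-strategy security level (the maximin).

The worst-case payoff for each row is 1: -1, 2: -8.
The best of these is -1.

-1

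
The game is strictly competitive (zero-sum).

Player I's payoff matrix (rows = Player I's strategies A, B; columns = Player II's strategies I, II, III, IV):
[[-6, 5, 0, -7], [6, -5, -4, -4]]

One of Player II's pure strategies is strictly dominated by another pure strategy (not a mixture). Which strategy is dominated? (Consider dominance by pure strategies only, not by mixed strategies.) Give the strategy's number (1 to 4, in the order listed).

1

Player II prefers columns that give Player I less. Compare I with IV: -7 < -6, -4 < 6.
So IV strictly dominates I for Player II; I is strictly dominated.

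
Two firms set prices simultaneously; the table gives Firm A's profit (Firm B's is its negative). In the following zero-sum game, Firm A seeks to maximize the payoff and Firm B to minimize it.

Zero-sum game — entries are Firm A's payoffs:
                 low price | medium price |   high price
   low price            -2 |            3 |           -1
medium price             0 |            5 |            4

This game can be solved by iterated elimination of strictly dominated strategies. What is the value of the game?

Column medium price is strictly dominated by low price for Firm B (-2<3, 0<5); eliminate medium price.
Row low price is strictly dominated by row medium price (0>-2, 4>-1); eliminate low price.
Column high price is strictly dominated by low price for Firm B (0<4); eliminate high price.
Only (medium price, low price) remains, with payoff 0.

0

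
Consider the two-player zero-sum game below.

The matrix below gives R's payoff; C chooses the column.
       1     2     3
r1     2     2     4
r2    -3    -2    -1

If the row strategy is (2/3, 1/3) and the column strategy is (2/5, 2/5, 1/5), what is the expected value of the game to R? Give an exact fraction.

Against (2/5, 2/5, 1/5), each row's expected payoff is r1: 12/5; r2: -11/5.
Taking the (2/3, 1/3)-weighted average: (2/3)·(12/5) + (1/3)·(-11/5) = 13/15.

13/15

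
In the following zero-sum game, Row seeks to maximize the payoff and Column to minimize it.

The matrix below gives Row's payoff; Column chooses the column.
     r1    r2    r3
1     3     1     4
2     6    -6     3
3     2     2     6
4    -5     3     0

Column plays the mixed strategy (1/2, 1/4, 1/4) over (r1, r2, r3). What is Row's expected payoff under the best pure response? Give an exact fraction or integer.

3

1: (3)·(1/2) + (1)·(1/4) + (4)·(1/4) = 11/4.
2: (6)·(1/2) + (-6)·(1/4) + (3)·(1/4) = 9/4.
3: (2)·(1/2) + (2)·(1/4) + (6)·(1/4) = 3.
4: (-5)·(1/2) + (3)·(1/4) + (0)·(1/4) = -7/4.
The best pure response is 3 with expected payoff 3.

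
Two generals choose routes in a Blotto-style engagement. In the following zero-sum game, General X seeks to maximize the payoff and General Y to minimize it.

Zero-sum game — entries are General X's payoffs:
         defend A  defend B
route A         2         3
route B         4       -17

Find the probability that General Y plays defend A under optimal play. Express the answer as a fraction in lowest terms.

Row minima are 2 and -17, so General X's maximin is 2; column maxima are 4 and 3, so General Y's minimax is 3. These differ, so the equilibrium is in mixed strategies.
Let General Y play defend A with probability q. General X is indifferent when 2q + 3(1−q) = 4q − 17(1−q), giving q = 10/11.

10/11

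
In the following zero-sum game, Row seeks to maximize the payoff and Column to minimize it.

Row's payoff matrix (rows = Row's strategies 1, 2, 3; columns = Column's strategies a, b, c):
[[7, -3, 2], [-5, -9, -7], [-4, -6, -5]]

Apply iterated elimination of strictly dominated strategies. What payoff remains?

-3

Column c is strictly dominated by b for Column (-3<2, -9<-7, -6<-5); eliminate c.
Column a is strictly dominated by b for Column (-3<7, -9<-5, -6<-4); eliminate a.
Row 3 is strictly dominated by row 1 (-3>-6); eliminate 3.
Row 2 is strictly dominated by row 1 (-3>-9); eliminate 2.
Only (1, b) remains, with payoff -3.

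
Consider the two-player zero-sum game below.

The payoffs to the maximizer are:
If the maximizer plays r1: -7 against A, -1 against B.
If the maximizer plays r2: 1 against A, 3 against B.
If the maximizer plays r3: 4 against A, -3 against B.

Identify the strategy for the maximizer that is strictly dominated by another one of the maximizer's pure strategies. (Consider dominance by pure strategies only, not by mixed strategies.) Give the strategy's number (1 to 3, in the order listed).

1

Compare r1 with r2: 1 > -7, 3 > -1.
So r2 strictly dominates r1 for the maximizer; r1 is strictly dominated.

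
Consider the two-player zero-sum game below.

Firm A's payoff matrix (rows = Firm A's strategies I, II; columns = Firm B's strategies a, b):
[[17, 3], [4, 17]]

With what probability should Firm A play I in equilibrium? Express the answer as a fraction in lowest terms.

Row minima are 3 and 4, so Firm A's maximin is 4; column maxima are 17 and 17, so Firm B's minimax is 17. These differ, so the equilibrium is in mixed strategies.
Let Firm A play I with probability p. Firm B is indifferent when 17p + 4(1−p) = 3p + 17(1−p), giving p = 13/27.

13/27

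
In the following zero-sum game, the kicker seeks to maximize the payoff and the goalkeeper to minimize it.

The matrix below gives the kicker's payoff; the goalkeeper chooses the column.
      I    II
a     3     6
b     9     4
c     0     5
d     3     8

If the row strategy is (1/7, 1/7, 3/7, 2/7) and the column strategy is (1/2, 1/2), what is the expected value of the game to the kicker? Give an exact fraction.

Against (1/2, 1/2), each row's expected payoff is a: 9/2; b: 13/2; c: 5/2; d: 11/2.
Taking the (1/7, 1/7, 3/7, 2/7)-weighted average: (1/7)·(9/2) + (1/7)·(13/2) + (3/7)·(5/2) + (2/7)·(11/2) = 59/14.

59/14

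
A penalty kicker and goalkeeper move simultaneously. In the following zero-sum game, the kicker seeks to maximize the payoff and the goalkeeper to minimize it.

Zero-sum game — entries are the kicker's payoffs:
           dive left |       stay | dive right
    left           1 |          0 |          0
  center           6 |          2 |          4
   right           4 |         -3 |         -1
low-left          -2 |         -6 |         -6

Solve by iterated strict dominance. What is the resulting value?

2

Column dive left is strictly dominated by stay for the goalkeeper (0<1, 2<6, -3<4, -6<-2); eliminate dive left.
Row left is strictly dominated by row center (2>0, 4>0); eliminate left.
Row low-left is strictly dominated by row center (2>-6, 4>-6); eliminate low-left.
Column dive right is strictly dominated by stay for the goalkeeper (2<4, -3<-1); eliminate dive right.
Row right is strictly dominated by row center (2>-3); eliminate right.
Only (center, stay) remains, with payoff 2.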